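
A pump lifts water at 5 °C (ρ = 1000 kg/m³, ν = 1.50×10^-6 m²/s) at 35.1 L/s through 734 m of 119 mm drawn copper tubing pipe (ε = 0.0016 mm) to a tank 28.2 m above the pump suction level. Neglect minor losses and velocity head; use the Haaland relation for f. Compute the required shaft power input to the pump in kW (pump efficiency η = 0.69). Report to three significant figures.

P_shaft ≈ 37.4 kW

V = 4Q/(πD²) = 3.156 m/s; Re = 2.50×10^5; ε/D = 1.34×10^-5; f = 0.01494
h_f = f(L/D)V²/2g = 46.77 m
Total head H = z + h_f = 28.2 + 46.77 = 74.97 m
P_hyd = ρgQH = 1000·9.81·0.0351·74.97 = 25.82 kW
P_shaft = P_hyd/η = 25.82/0.69 = 37.41 kW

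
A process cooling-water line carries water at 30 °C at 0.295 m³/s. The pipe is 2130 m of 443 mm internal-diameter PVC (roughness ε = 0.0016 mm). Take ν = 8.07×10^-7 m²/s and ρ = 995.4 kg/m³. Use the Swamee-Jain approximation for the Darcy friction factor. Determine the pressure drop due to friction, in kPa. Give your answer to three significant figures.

V = 4Q/(πD²) = 4·0.295/(π·0.443²) = 1.914 m/s
Re = VD/ν = 1.914·0.443/8.07×10^-7 = 1.05×10^6 → turbulent
ε/D = 0.0016/443 = 3.61×10^-6
Swamee-Jain: f = 0.01160
h_f = f(L/D)V²/(2g) = 0.01160·(2130/0.443)·1.914²/(2·9.81) = 10.42 m
Δp = ρg·h_f = 995.4·9.81·10.42 = 101.7 kPa

Δp ≈ 102 kPa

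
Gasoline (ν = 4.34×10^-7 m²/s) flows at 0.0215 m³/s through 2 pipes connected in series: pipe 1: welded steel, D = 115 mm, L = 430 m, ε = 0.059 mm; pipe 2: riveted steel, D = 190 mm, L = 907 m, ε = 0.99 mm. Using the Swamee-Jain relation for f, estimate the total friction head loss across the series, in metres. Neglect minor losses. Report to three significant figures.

Pipe 1: V = 2.070 m/s, Re = 5.48×10^5, ε/D = 5.13×10^-4, f = 0.01778, h_1 = f(L/D)V²/2g = 14.52 m
Pipe 2: V = 0.7583 m/s, Re = 3.32×10^5, ε/D = 0.00521, f = 0.03116, h_2 = f(L/D)V²/2g = 4.359 m
Series → Q common, losses add: H = Σh = 18.88 m

H ≈ 18.9 m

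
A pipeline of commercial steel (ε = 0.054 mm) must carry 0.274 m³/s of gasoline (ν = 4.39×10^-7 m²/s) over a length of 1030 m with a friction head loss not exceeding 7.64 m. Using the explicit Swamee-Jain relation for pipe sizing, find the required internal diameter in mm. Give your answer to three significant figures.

D ≈ 411 mm

Swamee-Jain (Type III): D = 0.66·[ε^1.25·(LQ²/(gh_f))^4.75 + ν·Q^9.4·(L/(gh_f))^5.2]^0.04
LQ²/(gh_f) = 1.032; L/(gh_f) = 13.74
Term 1 = ε^1.25·(…)^4.75 = 5.37×10^-6; Term 2 = ν·Q^9.4·(…)^5.2 = 1.88×10^-6
D = 0.66·(5.37×10^-6 + 1.88×10^-6)^0.04 = 0.4111 m = 411 mm
Check: V = 2.06 m/s, Re = 1.93×10^6, f = 0.01341, h_f = 7.30 m ≈ 7.64 m ✓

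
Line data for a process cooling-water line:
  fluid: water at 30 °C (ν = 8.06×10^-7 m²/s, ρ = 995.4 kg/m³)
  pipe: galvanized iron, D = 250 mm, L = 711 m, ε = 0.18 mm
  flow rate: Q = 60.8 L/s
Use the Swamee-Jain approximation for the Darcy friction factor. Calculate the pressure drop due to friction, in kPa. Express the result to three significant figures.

V = 4Q/(πD²) = 4·0.0608/(π·0.250²) = 1.239 m/s
Re = VD/ν = 1.239·0.250/8.06×10^-7 = 3.84×10^5 → turbulent
ε/D = 0.18/250 = 7.20×10^-4
Swamee-Jain: f = 0.01924
h_f = f(L/D)V²/(2g) = 0.01924·(711/0.250)·1.239²/(2·9.81) = 4.279 m
Δp = ρg·h_f = 995.4·9.81·4.279 = 41.79 kPa

Δp ≈ 41.8 kPa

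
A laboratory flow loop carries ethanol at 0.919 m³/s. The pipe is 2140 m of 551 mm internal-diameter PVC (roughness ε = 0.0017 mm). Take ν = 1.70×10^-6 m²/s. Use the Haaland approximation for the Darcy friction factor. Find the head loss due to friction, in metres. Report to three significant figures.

h_f ≈ 33.0 m

V = 4Q/(πD²) = 4·0.919/(π·0.551²) = 3.854 m/s
Re = VD/ν = 3.854·0.551/1.70×10^-6 = 1.25×10^6 → turbulent
ε/D = 0.0017/551 = 3.09×10^-6
Haaland: f = 0.01122
h_f = f(L/D)V²/(2g) = 0.01122·(2140/0.551)·3.854²/(2·9.81) = 33.00 m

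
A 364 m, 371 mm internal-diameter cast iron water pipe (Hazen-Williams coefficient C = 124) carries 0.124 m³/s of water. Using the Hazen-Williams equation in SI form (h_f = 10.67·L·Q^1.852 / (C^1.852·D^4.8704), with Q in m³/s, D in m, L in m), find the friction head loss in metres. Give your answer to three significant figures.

h_f = 10.67·364·0.124^1.852 / (124^1.852·0.371^4.8704) = 1.351 m

h_f ≈ 1.35 m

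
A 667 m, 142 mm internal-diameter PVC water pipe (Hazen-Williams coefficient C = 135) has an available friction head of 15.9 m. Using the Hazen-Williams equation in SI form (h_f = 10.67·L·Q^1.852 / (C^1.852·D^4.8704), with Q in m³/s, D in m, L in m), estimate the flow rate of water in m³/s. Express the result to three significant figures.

Q ≈ 0.0295 m³/s

Rearranging: Q = [h_f·C^1.852·D^4.8704 / (10.67·L)]^(1/1.852)
Q = [15.9·135^1.852·0.142^4.8704 / (10.67·667)]^0.540 = 0.02949 m³/s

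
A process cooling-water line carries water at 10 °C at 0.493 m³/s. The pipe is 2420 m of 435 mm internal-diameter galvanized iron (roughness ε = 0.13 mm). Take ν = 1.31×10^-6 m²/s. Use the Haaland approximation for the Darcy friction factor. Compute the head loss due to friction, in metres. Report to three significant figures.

V = 4Q/(πD²) = 4·0.493/(π·0.435²) = 3.317 m/s
Re = VD/ν = 3.317·0.435/1.31×10^-6 = 1.10×10^6 → turbulent
ε/D = 0.13/435 = 2.99×10^-4
Haaland: f = 0.01554
h_f = f(L/D)V²/(2g) = 0.01554·(2420/0.435)·3.317²/(2·9.81) = 48.48 m

h_f ≈ 48.5 m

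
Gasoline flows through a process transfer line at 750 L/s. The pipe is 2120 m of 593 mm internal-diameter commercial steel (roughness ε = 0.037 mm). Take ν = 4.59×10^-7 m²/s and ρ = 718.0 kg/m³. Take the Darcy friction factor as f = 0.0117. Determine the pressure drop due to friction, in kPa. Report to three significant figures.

V = 4Q/(πD²) = 4·0.750/(π·0.593²) = 2.716 m/s
h_f = f(L/D)V²/(2g) = 0.01170·(2120/0.593)·2.716²/(2·9.81) = 15.72 m
Δp = ρg·h_f = 718.0·9.81·15.72 = 110.7 kPa

Δp ≈ 111 kPa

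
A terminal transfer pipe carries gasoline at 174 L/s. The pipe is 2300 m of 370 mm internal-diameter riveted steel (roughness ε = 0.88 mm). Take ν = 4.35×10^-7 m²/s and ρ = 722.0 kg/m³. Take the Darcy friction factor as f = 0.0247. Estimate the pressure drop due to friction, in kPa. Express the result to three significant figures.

Δp ≈ 145 kPa

V = 4Q/(πD²) = 4·0.174/(π·0.370²) = 1.618 m/s
h_f = f(L/D)V²/(2g) = 0.02470·(2300/0.370)·1.618²/(2·9.81) = 20.49 m
Δp = ρg·h_f = 722.0·9.81·20.49 = 145.2 kPa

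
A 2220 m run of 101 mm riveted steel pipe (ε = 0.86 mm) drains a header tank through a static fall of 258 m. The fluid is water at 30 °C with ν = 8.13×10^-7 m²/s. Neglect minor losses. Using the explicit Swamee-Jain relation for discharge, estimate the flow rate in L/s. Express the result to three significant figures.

Q ≈ 20.2 L/s

Swamee-Jain (Type II): Q = -0.965·√(gD⁵h_f/L)·ln[ε/(3.7D) + √(3.17ν²L/(gD³h_f))]
√(gD⁵h_f/L) = √(9.81·0.101⁵·258/2220) = 0.003462
ε/(3.7D) = 0.00230; √(3.17ν²L/(gD³h_f)) = 4.22×10^-5
Q = -0.965·0.003462·ln(0.002344) = 0.02023 m³/s
Check: V = 2.52 m/s, Re = 3.14×10^5, f = 0.03625, h_f = 259 m ≈ 258 m ✓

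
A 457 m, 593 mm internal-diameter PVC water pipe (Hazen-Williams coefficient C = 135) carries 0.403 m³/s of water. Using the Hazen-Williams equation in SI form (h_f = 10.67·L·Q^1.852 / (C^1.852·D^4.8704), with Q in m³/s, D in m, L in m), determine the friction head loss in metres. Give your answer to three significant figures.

h_f ≈ 1.31 m

h_f = 10.67·457·0.403^1.852 / (135^1.852·0.593^4.8704) = 1.309 m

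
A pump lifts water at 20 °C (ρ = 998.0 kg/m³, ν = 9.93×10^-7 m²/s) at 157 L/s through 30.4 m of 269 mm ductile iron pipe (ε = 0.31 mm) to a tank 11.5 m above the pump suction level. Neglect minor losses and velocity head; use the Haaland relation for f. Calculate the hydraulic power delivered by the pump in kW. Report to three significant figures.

P_hyd ≈ 19.1 kW

V = 4Q/(πD²) = 2.763 m/s; Re = 7.48×10^5; ε/D = 0.00115; f = 0.02069
h_f = f(L/D)V²/2g = 0.9096 m
Total head H = z + h_f = 11.5 + 0.9096 = 12.41 m
P_hyd = ρgQH = 998.0·9.81·0.157·12.41 = 19.07 kW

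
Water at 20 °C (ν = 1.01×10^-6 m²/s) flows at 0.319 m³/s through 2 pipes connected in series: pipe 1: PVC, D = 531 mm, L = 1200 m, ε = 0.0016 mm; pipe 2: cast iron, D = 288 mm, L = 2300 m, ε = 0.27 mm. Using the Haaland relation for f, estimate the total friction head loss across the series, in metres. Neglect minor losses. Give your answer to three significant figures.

Pipe 1: V = 1.440 m/s, Re = 7.57×10^5, ε/D = 3.01×10^-6, f = 0.01219, h_1 = f(L/D)V²/2g = 2.913 m
Pipe 2: V = 4.897 m/s, Re = 1.40×10^6, ε/D = 9.38×10^-4, f = 0.01957, h_2 = f(L/D)V²/2g = 191.0 m
Series → Q common, losses add: H = Σh = 193.9 m

H ≈ 194 m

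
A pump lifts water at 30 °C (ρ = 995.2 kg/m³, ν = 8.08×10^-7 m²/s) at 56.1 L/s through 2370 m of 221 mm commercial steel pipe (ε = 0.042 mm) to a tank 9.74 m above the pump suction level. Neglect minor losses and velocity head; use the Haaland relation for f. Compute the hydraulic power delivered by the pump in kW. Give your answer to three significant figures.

V = 4Q/(πD²) = 1.462 m/s; Re = 4.00×10^5; ε/D = 1.90×10^-4; f = 0.01551
h_f = f(L/D)V²/2g = 18.13 m
Total head H = z + h_f = 9.74 + 18.13 = 27.87 m
P_hyd = ρgQH = 995.2·9.81·0.0561·27.87 = 15.26 kW

P_hyd ≈ 15.3 kW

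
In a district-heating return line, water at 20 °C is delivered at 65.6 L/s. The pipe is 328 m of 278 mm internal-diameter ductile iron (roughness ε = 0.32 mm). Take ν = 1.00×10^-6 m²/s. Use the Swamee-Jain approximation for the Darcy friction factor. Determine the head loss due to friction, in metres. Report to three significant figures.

V = 4Q/(πD²) = 4·0.0656/(π·0.278²) = 1.081 m/s
Re = VD/ν = 1.081·0.278/1.00×10^-6 = 3.00×10^5 → turbulent
ε/D = 0.32/278 = 0.00115
Swamee-Jain: f = 0.02135
h_f = f(L/D)V²/(2g) = 0.02135·(328/0.278)·1.081²/(2·9.81) = 1.500 m

h_f ≈ 1.50 m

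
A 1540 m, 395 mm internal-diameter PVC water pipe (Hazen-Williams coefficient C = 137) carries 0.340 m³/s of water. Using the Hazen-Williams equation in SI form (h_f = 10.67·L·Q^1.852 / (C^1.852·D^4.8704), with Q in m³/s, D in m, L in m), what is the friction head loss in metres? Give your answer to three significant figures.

h_f = 10.67·1540·0.340^1.852 / (137^1.852·0.395^4.8704) = 22.67 m

h_f ≈ 22.7 m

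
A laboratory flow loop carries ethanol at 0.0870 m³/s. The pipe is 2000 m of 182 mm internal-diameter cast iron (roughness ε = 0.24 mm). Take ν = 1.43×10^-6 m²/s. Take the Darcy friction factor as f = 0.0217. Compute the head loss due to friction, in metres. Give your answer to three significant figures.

V = 4Q/(πD²) = 4·0.0870/(π·0.182²) = 3.344 m/s
h_f = f(L/D)V²/(2g) = 0.02170·(2000/0.182)·3.344²/(2·9.81) = 135.9 m

h_f ≈ 136 m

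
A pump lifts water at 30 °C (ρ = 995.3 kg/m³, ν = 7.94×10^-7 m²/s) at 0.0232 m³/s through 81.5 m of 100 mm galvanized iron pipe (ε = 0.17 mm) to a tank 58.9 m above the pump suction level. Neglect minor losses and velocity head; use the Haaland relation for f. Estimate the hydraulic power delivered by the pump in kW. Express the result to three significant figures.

V = 4Q/(πD²) = 2.954 m/s; Re = 3.72×10^5; ε/D = 0.00170; f = 0.02297
h_f = f(L/D)V²/2g = 8.324 m
Total head H = z + h_f = 58.9 + 8.324 = 67.22 m
P_hyd = ρgQH = 995.3·9.81·0.0232·67.22 = 15.23 kW

P_hyd ≈ 15.2 kW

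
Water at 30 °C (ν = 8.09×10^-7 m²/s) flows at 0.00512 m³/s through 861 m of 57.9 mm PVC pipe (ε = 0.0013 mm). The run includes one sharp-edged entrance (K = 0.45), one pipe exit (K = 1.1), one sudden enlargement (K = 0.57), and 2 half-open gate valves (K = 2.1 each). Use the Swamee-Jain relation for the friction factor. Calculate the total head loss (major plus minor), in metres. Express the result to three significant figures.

H_L ≈ 49.5 m

V = 4Q/(πD²) = 1.945 m/s; V²/2g = 0.1927 m
Re = 1.39×10^5, ε/D = 2.25×10^-5 → f = 0.01686 (Swamee-Jain)
Major: h_f = f(L/D)·V²/2g = 0.01686·14870·0.1927 = 48.31 m
Minor: ΣK = 6.32; h_m = ΣK·V²/2g = 1.218 m
Total H_L = 48.31 + 1.218 = 49.53 m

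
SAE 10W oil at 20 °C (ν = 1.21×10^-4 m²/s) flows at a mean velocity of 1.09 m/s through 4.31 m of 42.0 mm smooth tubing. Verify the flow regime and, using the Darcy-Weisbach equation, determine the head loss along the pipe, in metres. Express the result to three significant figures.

h_f ≈ 1.05 m

Re = VD/ν = 1.09·0.04200/1.21×10^-4 = 378 → laminar (Re < 2300)
f = 64/Re = 0.1692
h_f = f(L/D)V²/(2g) = 0.1692·(4.31/0.04200)·1.09²/(2·9.81) = 1.051 m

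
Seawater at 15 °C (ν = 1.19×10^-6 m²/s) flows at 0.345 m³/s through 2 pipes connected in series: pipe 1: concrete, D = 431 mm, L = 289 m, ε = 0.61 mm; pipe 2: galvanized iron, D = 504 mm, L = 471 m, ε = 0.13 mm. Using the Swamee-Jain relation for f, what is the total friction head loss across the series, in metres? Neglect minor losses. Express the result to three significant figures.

Pipe 1: V = 2.365 m/s, Re = 8.56×10^5, ε/D = 0.00142, f = 0.02177, h_1 = f(L/D)V²/2g = 4.161 m
Pipe 2: V = 1.729 m/s, Re = 7.32×10^5, ε/D = 2.58×10^-4, f = 0.01562, h_2 = f(L/D)V²/2g = 2.225 m
Series → Q common, losses add: H = Σh = 6.386 m

H ≈ 6.39 m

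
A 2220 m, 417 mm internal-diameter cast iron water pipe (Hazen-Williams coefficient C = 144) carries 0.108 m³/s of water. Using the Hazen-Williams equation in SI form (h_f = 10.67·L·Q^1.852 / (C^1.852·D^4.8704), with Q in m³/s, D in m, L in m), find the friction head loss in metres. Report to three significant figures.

h_f ≈ 2.74 m

h_f = 10.67·2220·0.108^1.852 / (144^1.852·0.417^4.8704) = 2.737 m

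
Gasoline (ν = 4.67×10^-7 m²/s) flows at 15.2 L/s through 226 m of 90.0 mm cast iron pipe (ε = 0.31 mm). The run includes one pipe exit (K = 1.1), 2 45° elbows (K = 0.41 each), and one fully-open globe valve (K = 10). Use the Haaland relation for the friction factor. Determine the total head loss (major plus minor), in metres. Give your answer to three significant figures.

V = 4Q/(πD²) = 2.389 m/s; V²/2g = 0.2910 m
Re = 4.60×10^5, ε/D = 0.00344 → f = 0.02751 (Haaland)
Major: h_f = f(L/D)·V²/2g = 0.02751·2511·0.2910 = 20.10 m
Minor: ΣK = 11.9; h_m = ΣK·V²/2g = 3.468 m
Total H_L = 20.10 + 3.468 = 23.57 m

H_L ≈ 23.6 m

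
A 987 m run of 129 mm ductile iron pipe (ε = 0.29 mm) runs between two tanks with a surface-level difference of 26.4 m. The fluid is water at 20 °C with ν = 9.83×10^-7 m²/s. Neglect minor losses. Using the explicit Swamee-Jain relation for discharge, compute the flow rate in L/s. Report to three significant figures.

Q ≈ 21.5 L/s

Swamee-Jain (Type II): Q = -0.965·√(gD⁵h_f/L)·ln[ε/(3.7D) + √(3.17ν²L/(gD³h_f))]
√(gD⁵h_f/L) = √(9.81·0.129⁵·26.4/987) = 0.003062
ε/(3.7D) = 6.08×10^-4; √(3.17ν²L/(gD³h_f)) = 7.37×10^-5
Q = -0.965·0.003062·ln(6.813×10^-4) = 0.02154 m³/s
Check: V = 1.65 m/s, Re = 2.16×10^5, f = 0.02510, h_f = 26.6 m ≈ 26.4 m ✓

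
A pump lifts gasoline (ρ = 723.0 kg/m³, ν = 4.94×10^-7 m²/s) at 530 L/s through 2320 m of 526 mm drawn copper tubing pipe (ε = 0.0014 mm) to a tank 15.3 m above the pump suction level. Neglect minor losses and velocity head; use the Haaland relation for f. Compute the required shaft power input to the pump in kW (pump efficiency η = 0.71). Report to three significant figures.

V = 4Q/(πD²) = 2.439 m/s; Re = 2.60×10^6; ε/D = 2.66×10^-6; f = 0.01001
h_f = f(L/D)V²/2g = 13.39 m
Total head H = z + h_f = 15.3 + 13.39 = 28.69 m
P_hyd = ρgQH = 723.0·9.81·0.530·28.69 = 107.9 kW
P_shaft = P_hyd/η = 107.9/0.71 = 151.9 kW

P_shaft ≈ 152 kW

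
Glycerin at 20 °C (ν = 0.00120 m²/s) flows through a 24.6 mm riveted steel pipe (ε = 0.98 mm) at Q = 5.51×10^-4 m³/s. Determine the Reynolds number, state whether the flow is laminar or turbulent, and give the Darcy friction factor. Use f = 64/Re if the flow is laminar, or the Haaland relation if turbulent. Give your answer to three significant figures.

V = 4Q/(πD²) = 1.159 m/s
Re = VD/ν = 1.159·0.0246/0.00120 = 23.8
Re < 2300 → laminar → f = 64/Re = 2.693

Re ≈ 23.8; laminar; f = 64/Re ≈ 2.69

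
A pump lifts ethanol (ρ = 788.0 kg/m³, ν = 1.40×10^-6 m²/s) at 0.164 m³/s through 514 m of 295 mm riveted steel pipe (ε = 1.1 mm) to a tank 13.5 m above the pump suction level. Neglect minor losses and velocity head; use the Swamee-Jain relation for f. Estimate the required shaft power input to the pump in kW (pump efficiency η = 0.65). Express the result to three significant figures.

V = 4Q/(πD²) = 2.399 m/s; Re = 5.06×10^5; ε/D = 0.00373; f = 0.02817
h_f = f(L/D)V²/2g = 14.41 m
Total head H = z + h_f = 13.5 + 14.41 = 27.91 m
P_hyd = ρgQH = 788.0·9.81·0.164·27.91 = 35.38 kW
P_shaft = P_hyd/η = 35.38/0.65 = 54.43 kW

P_shaft ≈ 54.4 kW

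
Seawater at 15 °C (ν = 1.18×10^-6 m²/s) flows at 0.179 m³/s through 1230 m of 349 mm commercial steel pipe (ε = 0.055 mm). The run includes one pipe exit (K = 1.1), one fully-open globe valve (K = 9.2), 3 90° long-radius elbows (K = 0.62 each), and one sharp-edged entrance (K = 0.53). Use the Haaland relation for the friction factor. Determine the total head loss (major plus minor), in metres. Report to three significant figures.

V = 4Q/(πD²) = 1.871 m/s; V²/2g = 0.1785 m
Re = 5.53×10^5, ε/D = 1.58×10^-4 → f = 0.01474 (Haaland)
Major: h_f = f(L/D)·V²/2g = 0.01474·3524·0.1785 = 9.270 m
Minor: ΣK = 12.7; h_m = ΣK·V²/2g = 2.265 m
Total H_L = 9.270 + 2.265 = 11.53 m

H_L ≈ 11.5 m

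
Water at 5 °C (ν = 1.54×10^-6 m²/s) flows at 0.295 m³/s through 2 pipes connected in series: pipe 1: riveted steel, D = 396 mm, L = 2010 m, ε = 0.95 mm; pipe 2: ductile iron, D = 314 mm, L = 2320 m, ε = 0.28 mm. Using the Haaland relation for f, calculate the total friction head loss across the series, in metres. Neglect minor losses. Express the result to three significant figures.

Pipe 1: V = 2.395 m/s, Re = 6.16×10^5, ε/D = 0.00240, f = 0.02488, h_1 = f(L/D)V²/2g = 36.92 m
Pipe 2: V = 3.810 m/s, Re = 7.77×10^5, ε/D = 8.92×10^-4, f = 0.01951, h_2 = f(L/D)V²/2g = 106.6 m
Series → Q common, losses add: H = Σh = 143.5 m

H ≈ 144 m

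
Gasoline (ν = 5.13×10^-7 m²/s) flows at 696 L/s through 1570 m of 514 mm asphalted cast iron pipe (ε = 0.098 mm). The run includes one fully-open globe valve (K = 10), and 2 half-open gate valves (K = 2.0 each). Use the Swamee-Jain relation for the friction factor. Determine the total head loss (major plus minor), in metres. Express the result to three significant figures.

H_L ≈ 32.5 m

V = 4Q/(πD²) = 3.354 m/s; V²/2g = 0.5734 m
Re = 3.36×10^6, ε/D = 1.91×10^-4 → f = 0.01399 (Swamee-Jain)
Major: h_f = f(L/D)·V²/2g = 0.01399·3054·0.5734 = 24.50 m
Minor: ΣK = 14.0; h_m = ΣK·V²/2g = 8.028 m
Total H_L = 24.50 + 8.028 = 32.53 m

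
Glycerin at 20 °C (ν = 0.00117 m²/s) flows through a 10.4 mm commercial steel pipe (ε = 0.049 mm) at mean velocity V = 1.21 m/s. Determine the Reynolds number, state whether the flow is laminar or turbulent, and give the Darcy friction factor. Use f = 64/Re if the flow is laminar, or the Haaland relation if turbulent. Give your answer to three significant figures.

Re = VD/ν = 1.210·0.0104/0.00117 = 10.8
Re < 2300 → laminar → f = 64/Re = 5.950

Re ≈ 10.8; laminar; f = 64/Re ≈ 5.95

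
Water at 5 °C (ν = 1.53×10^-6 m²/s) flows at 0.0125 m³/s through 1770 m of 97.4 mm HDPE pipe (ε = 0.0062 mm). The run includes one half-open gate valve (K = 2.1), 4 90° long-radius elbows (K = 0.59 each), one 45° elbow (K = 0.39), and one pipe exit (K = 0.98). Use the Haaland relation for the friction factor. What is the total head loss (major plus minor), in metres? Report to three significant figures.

H_L ≈ 47.4 m

V = 4Q/(πD²) = 1.678 m/s; V²/2g = 0.1435 m
Re = 1.07×10^5, ε/D = 6.37×10^-5 → f = 0.01787 (Haaland)
Major: h_f = f(L/D)·V²/2g = 0.01787·18172·0.1435 = 46.57 m
Minor: ΣK = 5.83; h_m = ΣK·V²/2g = 0.8363 m
Total H_L = 46.57 + 0.8363 = 47.41 m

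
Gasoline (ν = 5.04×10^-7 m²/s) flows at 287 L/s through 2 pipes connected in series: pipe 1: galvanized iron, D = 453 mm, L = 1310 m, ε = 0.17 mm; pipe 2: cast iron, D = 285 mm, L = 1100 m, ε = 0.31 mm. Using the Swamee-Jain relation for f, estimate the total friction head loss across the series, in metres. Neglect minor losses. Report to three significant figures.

H ≈ 88.0 m

Pipe 1: V = 1.781 m/s, Re = 1.60×10^6, ε/D = 3.75×10^-4, f = 0.01615, h_1 = f(L/D)V²/2g = 7.550 m
Pipe 2: V = 4.499 m/s, Re = 2.54×10^6, ε/D = 0.00109, f = 0.02021, h_2 = f(L/D)V²/2g = 80.46 m
Series → Q common, losses add: H = Σh = 88.01 m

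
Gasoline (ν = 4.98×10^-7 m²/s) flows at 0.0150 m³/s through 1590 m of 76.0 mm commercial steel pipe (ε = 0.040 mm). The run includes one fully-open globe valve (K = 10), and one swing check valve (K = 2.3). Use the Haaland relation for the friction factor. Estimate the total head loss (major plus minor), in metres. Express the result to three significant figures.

H_L ≈ 214 m

V = 4Q/(πD²) = 3.307 m/s; V²/2g = 0.5572 m
Re = 5.05×10^5, ε/D = 5.26×10^-4 → f = 0.01774 (Haaland)
Major: h_f = f(L/D)·V²/2g = 0.01774·20921·0.5572 = 206.8 m
Minor: ΣK = 12.3; h_m = ΣK·V²/2g = 6.854 m
Total H_L = 206.8 + 6.854 = 213.6 m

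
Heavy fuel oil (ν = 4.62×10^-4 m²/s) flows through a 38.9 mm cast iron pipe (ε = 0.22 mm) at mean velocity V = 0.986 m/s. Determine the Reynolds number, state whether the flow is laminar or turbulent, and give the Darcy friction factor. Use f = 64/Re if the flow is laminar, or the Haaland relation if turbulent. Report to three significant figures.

Re ≈ 83.0; laminar; f = 64/Re ≈ 0.771

Re = VD/ν = 0.9860·0.0389/4.62×10^-4 = 83.0
Re < 2300 → laminar → f = 64/Re = 0.7709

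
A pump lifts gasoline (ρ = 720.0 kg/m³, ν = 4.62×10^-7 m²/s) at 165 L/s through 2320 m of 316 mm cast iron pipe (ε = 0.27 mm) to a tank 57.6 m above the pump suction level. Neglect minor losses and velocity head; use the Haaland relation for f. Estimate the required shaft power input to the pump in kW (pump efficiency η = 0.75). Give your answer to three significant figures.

V = 4Q/(πD²) = 2.104 m/s; Re = 1.44×10^6; ε/D = 8.54×10^-4; f = 0.01915
h_f = f(L/D)V²/2g = 31.72 m
Total head H = z + h_f = 57.6 + 31.72 = 89.32 m
P_hyd = ρgQH = 720.0·9.81·0.165·89.32 = 104.1 kW
P_shaft = P_hyd/η = 104.1/0.75 = 138.8 kW

P_shaft ≈ 139 kW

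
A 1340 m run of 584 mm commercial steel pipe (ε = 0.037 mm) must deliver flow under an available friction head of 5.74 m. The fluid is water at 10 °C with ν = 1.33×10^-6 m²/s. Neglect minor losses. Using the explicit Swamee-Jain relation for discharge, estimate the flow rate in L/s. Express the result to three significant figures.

Swamee-Jain (Type II): Q = -0.965·√(gD⁵h_f/L)·ln[ε/(3.7D) + √(3.17ν²L/(gD³h_f))]
√(gD⁵h_f/L) = √(9.81·0.584⁵·5.74/1340) = 0.05343
ε/(3.7D) = 1.71×10^-5; √(3.17ν²L/(gD³h_f)) = 2.59×10^-5
Q = -0.965·0.05343·ln(4.301×10^-5) = 0.5184 m³/s
Check: V = 1.94 m/s, Re = 8.50×10^5, f = 0.01315, h_f = 5.76 m ≈ 5.74 m ✓

Q ≈ 518 L/s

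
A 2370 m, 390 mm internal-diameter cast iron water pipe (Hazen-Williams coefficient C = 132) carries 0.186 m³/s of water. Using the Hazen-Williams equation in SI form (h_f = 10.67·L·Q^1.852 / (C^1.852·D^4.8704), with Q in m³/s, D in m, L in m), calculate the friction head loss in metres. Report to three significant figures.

h_f ≈ 13.0 m

h_f = 10.67·2370·0.186^1.852 / (132^1.852·0.390^4.8704) = 13.01 m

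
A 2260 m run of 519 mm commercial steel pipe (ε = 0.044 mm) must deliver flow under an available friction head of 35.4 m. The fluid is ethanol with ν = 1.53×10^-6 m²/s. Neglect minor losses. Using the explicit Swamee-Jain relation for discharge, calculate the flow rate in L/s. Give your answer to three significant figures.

Swamee-Jain (Type II): Q = -0.965·√(gD⁵h_f/L)·ln[ε/(3.7D) + √(3.17ν²L/(gD³h_f))]
√(gD⁵h_f/L) = √(9.81·0.519⁵·35.4/2260) = 0.07607
ε/(3.7D) = 2.29×10^-5; √(3.17ν²L/(gD³h_f)) = 1.86×10^-5
Q = -0.965·0.07607·ln(4.150×10^-5) = 0.7406 m³/s
Check: V = 3.50 m/s, Re = 1.19×10^6, f = 0.01308, h_f = 35.6 m ≈ 35.4 m ✓

Q ≈ 741 L/s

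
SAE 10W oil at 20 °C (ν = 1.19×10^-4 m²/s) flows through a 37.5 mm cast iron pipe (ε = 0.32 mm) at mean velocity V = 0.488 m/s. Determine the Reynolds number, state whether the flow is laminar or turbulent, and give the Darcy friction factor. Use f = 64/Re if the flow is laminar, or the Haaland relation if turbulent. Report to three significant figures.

Re = VD/ν = 0.4880·0.0375/1.19×10^-4 = 154
Re < 2300 → laminar → f = 64/Re = 0.4162

Re ≈ 154; laminar; f = 64/Re ≈ 0.416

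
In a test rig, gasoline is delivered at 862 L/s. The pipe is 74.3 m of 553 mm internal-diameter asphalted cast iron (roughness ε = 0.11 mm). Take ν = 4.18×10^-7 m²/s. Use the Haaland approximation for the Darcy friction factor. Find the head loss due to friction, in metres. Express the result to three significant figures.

h_f ≈ 1.23 m

V = 4Q/(πD²) = 4·0.862/(π·0.553²) = 3.589 m/s
Re = VD/ν = 3.589·0.553/4.18×10^-7 = 4.75×10^6 → turbulent
ε/D = 0.11/553 = 1.99×10^-4
Haaland: f = 0.01394
h_f = f(L/D)V²/(2g) = 0.01394·(74.3/0.553)·3.589²/(2·9.81) = 1.229 m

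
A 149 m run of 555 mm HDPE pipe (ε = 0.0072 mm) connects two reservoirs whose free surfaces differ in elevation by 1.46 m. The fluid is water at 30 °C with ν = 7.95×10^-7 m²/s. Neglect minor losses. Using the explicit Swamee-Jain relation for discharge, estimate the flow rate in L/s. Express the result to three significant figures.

Swamee-Jain (Type II): Q = -0.965·√(gD⁵h_f/L)·ln[ε/(3.7D) + √(3.17ν²L/(gD³h_f))]
√(gD⁵h_f/L) = √(9.81·0.555⁵·1.46/149) = 0.07115
ε/(3.7D) = 3.51×10^-6; √(3.17ν²L/(gD³h_f)) = 1.10×10^-5
Q = -0.965·0.07115·ln(1.455×10^-5) = 0.7647 m³/s
Check: V = 3.16 m/s, Re = 2.21×10^6, f = 0.01071, h_f = 1.46 m ≈ 1.46 m ✓

Q ≈ 765 L/s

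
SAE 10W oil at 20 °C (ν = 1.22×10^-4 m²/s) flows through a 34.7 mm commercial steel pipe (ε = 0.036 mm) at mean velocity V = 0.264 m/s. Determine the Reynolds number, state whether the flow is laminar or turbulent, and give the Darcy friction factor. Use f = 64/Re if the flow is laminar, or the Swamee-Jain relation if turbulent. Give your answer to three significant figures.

Re ≈ 75.1; laminar; f = 64/Re ≈ 0.852

Re = VD/ν = 0.2640·0.0347/1.22×10^-4 = 75.1
Re < 2300 → laminar → f = 64/Re = 0.8523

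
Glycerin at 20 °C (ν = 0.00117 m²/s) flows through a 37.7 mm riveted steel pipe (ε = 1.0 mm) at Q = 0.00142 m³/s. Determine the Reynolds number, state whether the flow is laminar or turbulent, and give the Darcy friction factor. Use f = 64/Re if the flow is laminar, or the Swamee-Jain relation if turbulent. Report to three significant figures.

Re ≈ 41.0; laminar; f = 64/Re ≈ 1.56

V = 4Q/(πD²) = 1.272 m/s
Re = VD/ν = 1.272·0.0377/0.00117 = 41.0
Re < 2300 → laminar → f = 64/Re = 1.561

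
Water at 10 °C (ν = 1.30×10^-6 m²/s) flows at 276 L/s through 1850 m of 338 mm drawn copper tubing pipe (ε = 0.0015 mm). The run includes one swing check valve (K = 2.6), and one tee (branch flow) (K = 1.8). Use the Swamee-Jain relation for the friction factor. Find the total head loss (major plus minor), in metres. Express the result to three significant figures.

H_L ≈ 34.2 m

V = 4Q/(πD²) = 3.076 m/s; V²/2g = 0.4823 m
Re = 8.00×10^5, ε/D = 4.44×10^-6 → f = 0.01215 (Swamee-Jain)
Major: h_f = f(L/D)·V²/2g = 0.01215·5473·0.4823 = 32.08 m
Minor: ΣK = 4.40; h_m = ΣK·V²/2g = 2.122 m
Total H_L = 32.08 + 2.122 = 34.20 m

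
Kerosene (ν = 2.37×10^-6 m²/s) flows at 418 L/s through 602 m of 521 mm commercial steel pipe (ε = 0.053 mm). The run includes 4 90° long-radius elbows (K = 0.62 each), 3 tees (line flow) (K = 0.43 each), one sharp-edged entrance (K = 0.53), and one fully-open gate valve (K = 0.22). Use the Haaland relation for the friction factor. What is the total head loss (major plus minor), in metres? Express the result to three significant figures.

H_L ≈ 4.18 m

V = 4Q/(πD²) = 1.961 m/s; V²/2g = 0.1959 m
Re = 4.31×10^5, ε/D = 1.02×10^-4 → f = 0.01454 (Haaland)
Major: h_f = f(L/D)·V²/2g = 0.01454·1155·0.1959 = 3.291 m
Minor: ΣK = 4.52; h_m = ΣK·V²/2g = 0.8856 m
Total H_L = 3.291 + 0.8856 = 4.177 m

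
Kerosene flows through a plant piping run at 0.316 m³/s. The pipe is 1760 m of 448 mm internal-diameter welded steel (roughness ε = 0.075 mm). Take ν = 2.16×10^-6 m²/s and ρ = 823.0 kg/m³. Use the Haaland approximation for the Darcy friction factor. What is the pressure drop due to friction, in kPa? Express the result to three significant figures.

Δp ≈ 99.0 kPa

V = 4Q/(πD²) = 4·0.316/(π·0.448²) = 2.005 m/s
Re = VD/ν = 2.005·0.448/2.16×10^-6 = 4.16×10^5 → turbulent
ε/D = 0.075/448 = 1.67×10^-4
Haaland: f = 0.01524
h_f = f(L/D)V²/(2g) = 0.01524·(1760/0.448)·2.005²/(2·9.81) = 12.27 m
Δp = ρg·h_f = 823.0·9.81·12.27 = 99.04 kPa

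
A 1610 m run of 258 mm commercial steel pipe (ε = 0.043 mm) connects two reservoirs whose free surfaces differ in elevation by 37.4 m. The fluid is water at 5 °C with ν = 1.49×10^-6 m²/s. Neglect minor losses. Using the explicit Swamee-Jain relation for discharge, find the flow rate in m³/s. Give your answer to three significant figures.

Q ≈ 0.146 m³/s

Swamee-Jain (Type II): Q = -0.965·√(gD⁵h_f/L)·ln[ε/(3.7D) + √(3.17ν²L/(gD³h_f))]
√(gD⁵h_f/L) = √(9.81·0.258⁵·37.4/1610) = 0.01614
ε/(3.7D) = 4.50×10^-5; √(3.17ν²L/(gD³h_f)) = 4.24×10^-5
Q = -0.965·0.01614·ln(8.745×10^-5) = 0.1455 m³/s
Check: V = 2.78 m/s, Re = 4.82×10^5, f = 0.01524, h_f = 37.6 m ≈ 37.4 m ✓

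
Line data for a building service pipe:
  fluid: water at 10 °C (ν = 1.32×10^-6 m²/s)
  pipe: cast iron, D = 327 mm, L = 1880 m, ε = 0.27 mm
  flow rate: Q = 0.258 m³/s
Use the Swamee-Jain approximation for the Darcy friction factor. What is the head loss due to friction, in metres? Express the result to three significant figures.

V = 4Q/(πD²) = 4·0.258/(π·0.327²) = 3.072 m/s
Re = VD/ν = 3.072·0.327/1.32×10^-6 = 7.61×10^5 → turbulent
ε/D = 0.27/327 = 8.26×10^-4
Swamee-Jain: f = 0.01931
h_f = f(L/D)V²/(2g) = 0.01931·(1880/0.327)·3.072²/(2·9.81) = 53.41 m

h_f ≈ 53.4 m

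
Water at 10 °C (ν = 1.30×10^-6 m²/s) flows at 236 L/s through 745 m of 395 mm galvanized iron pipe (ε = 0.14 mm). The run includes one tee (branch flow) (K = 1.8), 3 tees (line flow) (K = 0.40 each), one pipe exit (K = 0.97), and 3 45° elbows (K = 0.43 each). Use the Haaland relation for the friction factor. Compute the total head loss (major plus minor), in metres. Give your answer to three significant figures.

H_L ≈ 6.85 m

V = 4Q/(πD²) = 1.926 m/s; V²/2g = 0.1890 m
Re = 5.85×10^5, ε/D = 3.54×10^-4 → f = 0.01644 (Haaland)
Major: h_f = f(L/D)·V²/2g = 0.01644·1886·0.1890 = 5.860 m
Minor: ΣK = 5.26; h_m = ΣK·V²/2g = 0.9944 m
Total H_L = 5.860 + 0.9944 = 6.855 m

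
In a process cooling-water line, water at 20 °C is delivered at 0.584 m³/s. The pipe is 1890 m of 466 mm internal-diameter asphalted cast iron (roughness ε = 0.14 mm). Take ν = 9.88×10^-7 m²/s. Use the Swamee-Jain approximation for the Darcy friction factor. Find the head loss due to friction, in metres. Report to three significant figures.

h_f ≈ 37.5 m

V = 4Q/(πD²) = 4·0.584/(π·0.466²) = 3.424 m/s
Re = VD/ν = 3.424·0.466/9.88×10^-7 = 1.62×10^6 → turbulent
ε/D = 0.14/466 = 3.00×10^-4
Swamee-Jain: f = 0.01549
h_f = f(L/D)V²/(2g) = 0.01549·(1890/0.466)·3.424²/(2·9.81) = 37.54 m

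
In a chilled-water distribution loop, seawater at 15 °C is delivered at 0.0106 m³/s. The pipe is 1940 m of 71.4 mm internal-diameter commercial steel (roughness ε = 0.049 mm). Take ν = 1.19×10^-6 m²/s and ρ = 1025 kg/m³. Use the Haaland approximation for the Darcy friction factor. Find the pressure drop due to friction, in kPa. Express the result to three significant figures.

V = 4Q/(πD²) = 4·0.0106/(π·0.0714²) = 2.647 m/s
Re = VD/ν = 2.647·0.0714/1.19×10^-6 = 1.59×10^5 → turbulent
ε/D = 0.049/71.4 = 6.86×10^-4
Haaland: f = 0.01991
h_f = f(L/D)V²/(2g) = 0.01991·(1940/0.0714)·2.647²/(2·9.81) = 193.2 m
Δp = ρg·h_f = 1025·9.81·193.2 = 1943 kPa

Δp ≈ 1940 kPa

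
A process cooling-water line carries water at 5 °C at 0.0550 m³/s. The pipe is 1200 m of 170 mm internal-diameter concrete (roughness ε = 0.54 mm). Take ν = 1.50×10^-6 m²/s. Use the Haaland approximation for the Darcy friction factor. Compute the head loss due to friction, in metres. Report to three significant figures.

h_f ≈ 57.2 m

V = 4Q/(πD²) = 4·0.0550/(π·0.170²) = 2.423 m/s
Re = VD/ν = 2.423·0.170/1.50×10^-6 = 2.75×10^5 → turbulent
ε/D = 0.54/170 = 0.00318
Haaland: f = 0.02707
h_f = f(L/D)V²/(2g) = 0.02707·(1200/0.170)·2.423²/(2·9.81) = 57.18 m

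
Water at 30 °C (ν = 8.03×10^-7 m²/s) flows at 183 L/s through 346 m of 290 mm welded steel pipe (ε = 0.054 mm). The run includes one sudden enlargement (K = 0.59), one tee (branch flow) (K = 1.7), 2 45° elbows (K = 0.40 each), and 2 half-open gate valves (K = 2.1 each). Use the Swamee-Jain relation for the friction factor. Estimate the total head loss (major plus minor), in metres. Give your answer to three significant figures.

H_L ≈ 9.67 m

V = 4Q/(πD²) = 2.771 m/s; V²/2g = 0.3912 m
Re = 1.00×10^6, ε/D = 1.86×10^-4 → f = 0.01462 (Swamee-Jain)
Major: h_f = f(L/D)·V²/2g = 0.01462·1193·0.3912 = 6.823 m
Minor: ΣK = 7.29; h_m = ΣK·V²/2g = 2.852 m
Total H_L = 6.823 + 2.852 = 9.675 m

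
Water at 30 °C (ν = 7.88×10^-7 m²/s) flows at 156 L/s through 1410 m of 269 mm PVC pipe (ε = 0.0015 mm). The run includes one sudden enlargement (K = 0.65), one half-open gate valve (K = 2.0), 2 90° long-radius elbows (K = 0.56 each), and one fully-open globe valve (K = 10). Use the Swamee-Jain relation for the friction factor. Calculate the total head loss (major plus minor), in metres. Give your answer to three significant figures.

H_L ≈ 29.2 m

V = 4Q/(πD²) = 2.745 m/s; V²/2g = 0.3840 m
Re = 9.37×10^5, ε/D = 5.58×10^-6 → f = 0.01187 (Swamee-Jain)
Major: h_f = f(L/D)·V²/2g = 0.01187·5242·0.3840 = 23.89 m
Minor: ΣK = 13.8; h_m = ΣK·V²/2g = 5.288 m
Total H_L = 23.89 + 5.288 = 29.18 m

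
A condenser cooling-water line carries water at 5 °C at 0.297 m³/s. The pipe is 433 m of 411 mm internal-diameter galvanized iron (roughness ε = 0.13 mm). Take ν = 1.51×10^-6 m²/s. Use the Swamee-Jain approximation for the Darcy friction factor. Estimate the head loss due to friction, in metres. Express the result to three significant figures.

V = 4Q/(πD²) = 4·0.297/(π·0.411²) = 2.239 m/s
Re = VD/ν = 2.239·0.411/1.51×10^-6 = 6.09×10^5 → turbulent
ε/D = 0.13/411 = 3.16×10^-4
Swamee-Jain: f = 0.01630
h_f = f(L/D)V²/(2g) = 0.01630·(433/0.411)·2.239²/(2·9.81) = 4.386 m

h_f ≈ 4.39 m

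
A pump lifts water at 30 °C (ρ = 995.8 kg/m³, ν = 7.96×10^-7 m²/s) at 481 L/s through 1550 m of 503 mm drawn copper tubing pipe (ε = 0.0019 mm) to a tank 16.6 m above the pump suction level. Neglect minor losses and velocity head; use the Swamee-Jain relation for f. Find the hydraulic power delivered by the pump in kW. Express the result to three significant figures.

V = 4Q/(πD²) = 2.421 m/s; Re = 1.53×10^6; ε/D = 3.78×10^-6; f = 0.01094
h_f = f(L/D)V²/2g = 10.07 m
Total head H = z + h_f = 16.6 + 10.07 = 26.67 m
P_hyd = ρgQH = 995.8·9.81·0.481·26.67 = 125.3 kW

P_hyd ≈ 125 kW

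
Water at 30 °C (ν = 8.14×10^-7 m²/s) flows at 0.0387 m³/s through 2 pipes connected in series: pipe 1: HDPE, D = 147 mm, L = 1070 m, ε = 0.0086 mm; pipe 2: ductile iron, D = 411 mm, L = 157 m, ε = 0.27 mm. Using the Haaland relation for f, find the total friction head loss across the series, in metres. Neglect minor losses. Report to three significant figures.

Pipe 1: V = 2.280 m/s, Re = 4.12×10^5, ε/D = 5.85×10^-5, f = 0.01416, h_1 = f(L/D)V²/2g = 27.31 m
Pipe 2: V = 0.2917 m/s, Re = 1.47×10^5, ε/D = 6.57×10^-4, f = 0.01991, h_2 = f(L/D)V²/2g = 0.03298 m
Series → Q common, losses add: H = Σh = 27.35 m

H ≈ 27.3 m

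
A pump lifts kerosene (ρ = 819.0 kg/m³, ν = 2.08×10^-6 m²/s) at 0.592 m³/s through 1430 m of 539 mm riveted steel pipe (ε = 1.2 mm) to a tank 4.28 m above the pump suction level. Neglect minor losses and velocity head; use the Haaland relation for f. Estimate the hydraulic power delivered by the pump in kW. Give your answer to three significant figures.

V = 4Q/(πD²) = 2.595 m/s; Re = 6.72×10^5; ε/D = 0.00223; f = 0.02437
h_f = f(L/D)V²/2g = 22.19 m
Total head H = z + h_f = 4.28 + 22.19 = 26.47 m
P_hyd = ρgQH = 819.0·9.81·0.592·26.47 = 125.9 kW

P_hyd ≈ 126 kW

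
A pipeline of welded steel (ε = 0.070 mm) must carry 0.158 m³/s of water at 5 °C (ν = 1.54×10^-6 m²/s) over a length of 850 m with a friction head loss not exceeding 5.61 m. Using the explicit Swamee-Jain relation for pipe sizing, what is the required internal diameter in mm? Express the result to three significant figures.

Swamee-Jain (Type III): D = 0.66·[ε^1.25·(LQ²/(gh_f))^4.75 + ν·Q^9.4·(L/(gh_f))^5.2]^0.04
LQ²/(gh_f) = 0.3856; L/(gh_f) = 15.44
Term 1 = ε^1.25·(…)^4.75 = 6.92×10^-8; Term 2 = ν·Q^9.4·(…)^5.2 = 6.86×10^-8
D = 0.66·(6.92×10^-8 + 6.86×10^-8)^0.04 = 0.3509 m = 351 mm
Check: V = 1.63 m/s, Re = 3.72×10^5, f = 0.01594, h_f = 5.26 m ≈ 5.61 m ✓

D ≈ 351 mm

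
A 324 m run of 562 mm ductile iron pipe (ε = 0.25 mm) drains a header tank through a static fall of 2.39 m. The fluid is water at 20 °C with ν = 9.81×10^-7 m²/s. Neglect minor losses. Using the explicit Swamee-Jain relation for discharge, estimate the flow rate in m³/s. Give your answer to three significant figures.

Swamee-Jain (Type II): Q = -0.965·√(gD⁵h_f/L)·ln[ε/(3.7D) + √(3.17ν²L/(gD³h_f))]
√(gD⁵h_f/L) = √(9.81·0.562⁵·2.39/324) = 0.06369
ε/(3.7D) = 1.20×10^-4; √(3.17ν²L/(gD³h_f)) = 1.54×10^-5
Q = -0.965·0.06369·ln(1.356×10^-4) = 0.5474 m³/s
Check: V = 2.21 m/s, Re = 1.26×10^6, f = 0.01680, h_f = 2.40 m ≈ 2.39 m ✓

Q ≈ 0.547 m³/s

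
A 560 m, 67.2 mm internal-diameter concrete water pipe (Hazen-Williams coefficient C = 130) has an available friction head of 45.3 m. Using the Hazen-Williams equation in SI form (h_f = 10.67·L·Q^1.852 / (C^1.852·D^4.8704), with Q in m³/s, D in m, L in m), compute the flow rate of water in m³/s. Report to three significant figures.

Rearranging: Q = [h_f·C^1.852·D^4.8704 / (10.67·L)]^(1/1.852)
Q = [45.3·130^1.852·0.0672^4.8704 / (10.67·560)]^0.540 = 0.007679 m³/s

Q ≈ 0.00768 m³/s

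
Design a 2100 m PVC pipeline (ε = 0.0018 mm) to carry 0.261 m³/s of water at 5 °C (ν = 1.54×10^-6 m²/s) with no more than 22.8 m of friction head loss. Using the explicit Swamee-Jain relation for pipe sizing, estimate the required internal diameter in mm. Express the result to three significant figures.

Swamee-Jain (Type III): D = 0.66·[ε^1.25·(LQ²/(gh_f))^4.75 + ν·Q^9.4·(L/(gh_f))^5.2]^0.04
LQ²/(gh_f) = 0.6396; L/(gh_f) = 9.389
Term 1 = ε^1.25·(…)^4.75 = 7.89×10^-9; Term 2 = ν·Q^9.4·(…)^5.2 = 5.77×10^-7
D = 0.66·(7.89×10^-9 + 5.77×10^-7)^0.04 = 0.3717 m = 372 mm
Check: V = 2.40 m/s, Re = 5.80×10^5, f = 0.01283, h_f = 21.4 m ≈ 22.8 m ✓

D ≈ 372 mm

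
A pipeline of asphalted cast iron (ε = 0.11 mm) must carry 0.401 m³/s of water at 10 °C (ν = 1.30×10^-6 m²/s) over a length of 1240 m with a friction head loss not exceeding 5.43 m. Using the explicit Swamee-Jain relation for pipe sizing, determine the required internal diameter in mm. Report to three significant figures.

D ≈ 547 mm

Swamee-Jain (Type III): D = 0.66·[ε^1.25·(LQ²/(gh_f))^4.75 + ν·Q^9.4·(L/(gh_f))^5.2]^0.04
LQ²/(gh_f) = 3.743; L/(gh_f) = 23.28
Term 1 = ε^1.25·(…)^4.75 = 0.00595; Term 2 = ν·Q^9.4·(…)^5.2 = 0.00310
D = 0.66·(0.00595 + 0.00310)^0.04 = 0.5468 m = 547 mm
Check: V = 1.71 m/s, Re = 7.18×10^5, f = 0.01509, h_f = 5.09 m ≈ 5.43 m ✓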